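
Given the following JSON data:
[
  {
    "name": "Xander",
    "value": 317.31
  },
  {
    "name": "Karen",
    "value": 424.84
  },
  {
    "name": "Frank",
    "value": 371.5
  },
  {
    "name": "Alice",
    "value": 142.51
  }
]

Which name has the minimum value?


Comparing values:
  Xander: 317.31
  Karen: 424.84
  Frank: 371.5
  Alice: 142.51
Minimum: Alice (142.51)

ANSWER: Alice


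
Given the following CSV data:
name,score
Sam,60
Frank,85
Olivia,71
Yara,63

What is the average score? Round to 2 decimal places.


Scores: 60, 85, 71, 63
Sum = 279
Count = 4
Average = 279 / 4 = 69.75

ANSWER: 69.75


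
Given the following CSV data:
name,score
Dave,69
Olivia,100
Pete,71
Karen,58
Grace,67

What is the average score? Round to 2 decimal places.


Scores: 69, 100, 71, 58, 67
Sum = 365
Count = 5
Average = 365 / 5 = 73.00

ANSWER: 73.00


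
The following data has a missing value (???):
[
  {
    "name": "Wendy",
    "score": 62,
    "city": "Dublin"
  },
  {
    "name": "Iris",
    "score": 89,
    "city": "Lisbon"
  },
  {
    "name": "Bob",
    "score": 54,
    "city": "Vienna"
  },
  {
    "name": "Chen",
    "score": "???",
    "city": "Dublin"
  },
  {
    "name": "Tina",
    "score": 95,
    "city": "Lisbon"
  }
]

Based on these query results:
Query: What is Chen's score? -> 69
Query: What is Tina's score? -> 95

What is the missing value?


The missing value is Chen's score
From query: Chen's score = 69

ANSWER: 69


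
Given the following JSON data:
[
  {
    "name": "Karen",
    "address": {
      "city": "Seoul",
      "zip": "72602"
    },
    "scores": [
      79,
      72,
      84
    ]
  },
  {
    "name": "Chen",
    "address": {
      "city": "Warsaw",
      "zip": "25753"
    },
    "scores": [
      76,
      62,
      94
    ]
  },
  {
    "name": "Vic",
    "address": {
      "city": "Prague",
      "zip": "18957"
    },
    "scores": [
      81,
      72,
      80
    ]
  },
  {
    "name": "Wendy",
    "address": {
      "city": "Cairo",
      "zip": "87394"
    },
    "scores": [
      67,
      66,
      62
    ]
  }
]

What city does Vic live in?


Path: records[2].address.city
Value: Prague

ANSWER: Prague


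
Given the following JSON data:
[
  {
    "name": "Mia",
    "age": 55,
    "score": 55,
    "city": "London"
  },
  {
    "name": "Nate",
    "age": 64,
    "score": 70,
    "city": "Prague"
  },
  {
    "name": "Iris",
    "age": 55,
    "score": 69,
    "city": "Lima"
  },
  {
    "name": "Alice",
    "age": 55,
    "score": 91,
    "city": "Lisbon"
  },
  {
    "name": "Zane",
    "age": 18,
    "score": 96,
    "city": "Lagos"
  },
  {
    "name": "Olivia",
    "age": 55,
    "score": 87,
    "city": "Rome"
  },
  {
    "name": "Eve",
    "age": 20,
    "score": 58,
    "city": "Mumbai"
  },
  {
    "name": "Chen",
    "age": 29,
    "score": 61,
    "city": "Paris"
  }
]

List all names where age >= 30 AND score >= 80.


Checking both conditions:
  Mia (age=55, score=55) -> no
  Nate (age=64, score=70) -> no
  Iris (age=55, score=69) -> no
  Alice (age=55, score=91) -> YES
  Zane (age=18, score=96) -> no
  Olivia (age=55, score=87) -> YES
  Eve (age=20, score=58) -> no
  Chen (age=29, score=61) -> no


ANSWER: Alice, Olivia


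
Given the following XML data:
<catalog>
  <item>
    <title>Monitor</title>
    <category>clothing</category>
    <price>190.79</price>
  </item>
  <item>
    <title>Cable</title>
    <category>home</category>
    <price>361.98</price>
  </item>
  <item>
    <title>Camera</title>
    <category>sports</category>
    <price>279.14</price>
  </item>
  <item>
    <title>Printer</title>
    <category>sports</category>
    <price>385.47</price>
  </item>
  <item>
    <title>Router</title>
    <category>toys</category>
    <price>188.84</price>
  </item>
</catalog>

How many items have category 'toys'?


Scanning <item> elements for <category>toys</category>:
  Item 5: Router -> MATCH
Count: 1

ANSWER: 1


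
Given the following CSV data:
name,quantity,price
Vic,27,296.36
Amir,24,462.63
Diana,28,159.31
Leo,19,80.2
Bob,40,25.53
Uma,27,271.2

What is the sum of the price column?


Values in 'price' column:
  Row 1: 296.36
  Row 2: 462.63
  Row 3: 159.31
  Row 4: 80.2
  Row 5: 25.53
  Row 6: 271.2
Sum = 296.36 + 462.63 + 159.31 + 80.2 + 25.53 + 271.2 = 1295.23

ANSWER: 1295.23


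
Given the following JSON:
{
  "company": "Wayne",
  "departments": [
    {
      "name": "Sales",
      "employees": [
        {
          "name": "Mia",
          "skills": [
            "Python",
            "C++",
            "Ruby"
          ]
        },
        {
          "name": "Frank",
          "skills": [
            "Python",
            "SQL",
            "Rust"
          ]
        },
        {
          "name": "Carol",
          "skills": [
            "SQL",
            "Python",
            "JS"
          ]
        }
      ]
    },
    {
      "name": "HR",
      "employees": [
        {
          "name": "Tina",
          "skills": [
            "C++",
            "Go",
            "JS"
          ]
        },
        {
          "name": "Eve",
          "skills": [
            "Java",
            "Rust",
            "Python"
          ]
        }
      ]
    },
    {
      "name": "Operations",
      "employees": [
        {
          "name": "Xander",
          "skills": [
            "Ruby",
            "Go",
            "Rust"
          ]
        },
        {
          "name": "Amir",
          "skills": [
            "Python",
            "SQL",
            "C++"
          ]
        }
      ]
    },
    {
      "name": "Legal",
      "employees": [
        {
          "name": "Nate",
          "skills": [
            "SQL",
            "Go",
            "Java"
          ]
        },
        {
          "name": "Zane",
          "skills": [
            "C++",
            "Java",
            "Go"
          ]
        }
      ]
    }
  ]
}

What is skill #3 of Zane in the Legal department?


Path: departments[3].employees[1].skills[2]
Value: Go

ANSWER: Go


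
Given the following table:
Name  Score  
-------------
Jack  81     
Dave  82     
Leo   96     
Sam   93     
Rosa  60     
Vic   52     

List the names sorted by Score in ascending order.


Sorting by Score (ascending):
  Vic: 52
  Rosa: 60
  Jack: 81
  Dave: 82
  Sam: 93
  Leo: 96


ANSWER: Vic, Rosa, Jack, Dave, Sam, Leo


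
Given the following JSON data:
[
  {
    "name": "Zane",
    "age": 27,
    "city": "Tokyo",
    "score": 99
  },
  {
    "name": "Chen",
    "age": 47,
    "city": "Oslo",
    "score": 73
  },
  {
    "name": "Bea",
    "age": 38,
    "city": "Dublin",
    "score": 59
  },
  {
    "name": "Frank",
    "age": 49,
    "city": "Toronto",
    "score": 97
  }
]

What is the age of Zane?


Looking up record where name = Zane
Record index: 0
Field 'age' = 27

ANSWER: 27


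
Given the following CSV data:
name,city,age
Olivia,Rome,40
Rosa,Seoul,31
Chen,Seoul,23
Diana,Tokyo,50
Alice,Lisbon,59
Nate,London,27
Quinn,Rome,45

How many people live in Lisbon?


Scanning city column for 'Lisbon':
  Row 5: Alice -> MATCH
Total matches: 1

ANSWER: 1


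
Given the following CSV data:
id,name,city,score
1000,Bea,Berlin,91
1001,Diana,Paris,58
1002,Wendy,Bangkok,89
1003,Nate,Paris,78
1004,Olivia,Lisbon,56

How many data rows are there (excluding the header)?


Counting rows (excluding header):
Header: id,name,city,score
Data rows: 5

ANSWER: 5


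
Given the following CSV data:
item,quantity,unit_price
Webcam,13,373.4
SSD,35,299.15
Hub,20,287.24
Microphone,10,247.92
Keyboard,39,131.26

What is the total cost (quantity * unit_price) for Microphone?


Row: Microphone
quantity = 10
unit_price = 247.92
total = 10 * 247.92 = 2479.2

ANSWER: 2479.2


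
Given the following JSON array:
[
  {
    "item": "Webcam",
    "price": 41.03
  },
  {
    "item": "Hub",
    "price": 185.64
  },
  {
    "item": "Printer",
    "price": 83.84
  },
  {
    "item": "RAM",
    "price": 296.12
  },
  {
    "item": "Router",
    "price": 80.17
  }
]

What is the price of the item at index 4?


Array index 4 -> Router
price = 80.17

ANSWER: 80.17


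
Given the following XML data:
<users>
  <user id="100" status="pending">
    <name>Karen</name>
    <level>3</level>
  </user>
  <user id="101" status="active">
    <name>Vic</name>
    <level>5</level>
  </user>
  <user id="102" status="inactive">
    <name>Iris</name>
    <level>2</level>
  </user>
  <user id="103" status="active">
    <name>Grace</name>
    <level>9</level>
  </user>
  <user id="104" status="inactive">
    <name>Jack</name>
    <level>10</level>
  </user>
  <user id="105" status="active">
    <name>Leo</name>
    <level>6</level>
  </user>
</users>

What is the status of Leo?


Finding user with name = Leo
user id="105" status="active"

ANSWER: active


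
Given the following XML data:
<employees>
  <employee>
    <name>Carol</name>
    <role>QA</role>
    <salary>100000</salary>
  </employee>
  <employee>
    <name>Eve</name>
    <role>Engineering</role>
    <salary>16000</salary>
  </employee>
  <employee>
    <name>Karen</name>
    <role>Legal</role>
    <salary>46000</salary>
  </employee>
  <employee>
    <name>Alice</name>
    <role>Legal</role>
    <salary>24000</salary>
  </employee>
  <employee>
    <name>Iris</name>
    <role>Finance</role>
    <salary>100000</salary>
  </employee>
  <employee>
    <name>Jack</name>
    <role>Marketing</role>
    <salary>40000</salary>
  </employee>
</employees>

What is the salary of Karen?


Searching for <employee> with <name>Karen</name>
Found at position 3
<salary>46000</salary>

ANSWER: 46000


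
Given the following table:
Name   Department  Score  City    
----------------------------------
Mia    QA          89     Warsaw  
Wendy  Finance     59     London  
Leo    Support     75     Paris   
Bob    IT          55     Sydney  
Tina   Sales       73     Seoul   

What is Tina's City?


Row 5: Tina
City = Seoul

ANSWER: Seoul


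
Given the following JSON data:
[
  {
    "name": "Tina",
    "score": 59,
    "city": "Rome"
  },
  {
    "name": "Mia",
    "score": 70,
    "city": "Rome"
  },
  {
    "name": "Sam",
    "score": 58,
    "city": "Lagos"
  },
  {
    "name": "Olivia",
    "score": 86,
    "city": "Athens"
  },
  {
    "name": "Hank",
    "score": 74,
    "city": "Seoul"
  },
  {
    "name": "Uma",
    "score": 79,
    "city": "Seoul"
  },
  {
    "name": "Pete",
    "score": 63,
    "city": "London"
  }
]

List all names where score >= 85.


Filtering records where score >= 85:
  Tina (score=59) -> no
  Mia (score=70) -> no
  Sam (score=58) -> no
  Olivia (score=86) -> YES
  Hank (score=74) -> no
  Uma (score=79) -> no
  Pete (score=63) -> no


ANSWER: Olivia


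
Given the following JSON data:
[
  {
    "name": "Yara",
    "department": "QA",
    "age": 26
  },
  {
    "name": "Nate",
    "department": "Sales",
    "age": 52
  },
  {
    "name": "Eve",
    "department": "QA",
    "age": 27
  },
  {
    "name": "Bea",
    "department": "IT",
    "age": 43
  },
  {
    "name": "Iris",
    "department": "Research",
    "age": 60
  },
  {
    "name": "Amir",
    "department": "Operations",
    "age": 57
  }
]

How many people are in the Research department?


Scanning records for department = Research
  Record 4: Iris
Count: 1

ANSWER: 1


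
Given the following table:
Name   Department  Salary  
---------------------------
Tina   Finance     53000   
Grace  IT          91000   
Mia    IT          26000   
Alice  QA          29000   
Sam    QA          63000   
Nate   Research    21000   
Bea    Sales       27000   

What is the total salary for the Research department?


Research department members:
  Nate: 21000
Total = 21000 = 21000

ANSWER: 21000


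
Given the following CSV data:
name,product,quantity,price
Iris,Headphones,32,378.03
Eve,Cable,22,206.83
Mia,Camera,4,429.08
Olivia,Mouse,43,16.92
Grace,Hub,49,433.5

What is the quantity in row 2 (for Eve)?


Row 2: Eve
Column 'quantity' = 22

ANSWER: 22


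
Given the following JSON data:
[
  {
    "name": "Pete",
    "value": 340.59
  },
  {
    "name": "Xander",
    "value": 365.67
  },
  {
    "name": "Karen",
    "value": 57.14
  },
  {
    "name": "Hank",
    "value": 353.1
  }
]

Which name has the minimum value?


Comparing values:
  Pete: 340.59
  Xander: 365.67
  Karen: 57.14
  Hank: 353.1
Minimum: Karen (57.14)

ANSWER: Karen


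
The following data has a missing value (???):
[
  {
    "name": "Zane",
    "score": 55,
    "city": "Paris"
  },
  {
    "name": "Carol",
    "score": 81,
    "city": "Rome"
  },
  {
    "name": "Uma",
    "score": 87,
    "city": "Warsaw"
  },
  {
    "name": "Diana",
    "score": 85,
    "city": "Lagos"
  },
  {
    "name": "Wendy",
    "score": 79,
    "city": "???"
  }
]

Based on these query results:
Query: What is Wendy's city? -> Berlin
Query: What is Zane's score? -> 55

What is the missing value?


The missing value is Wendy's city
From query: Wendy's city = Berlin

ANSWER: Berlin


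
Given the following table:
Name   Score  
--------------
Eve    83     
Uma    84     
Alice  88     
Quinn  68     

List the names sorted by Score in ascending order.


Sorting by Score (ascending):
  Quinn: 68
  Eve: 83
  Uma: 84
  Alice: 88


ANSWER: Quinn, Eve, Uma, Alice


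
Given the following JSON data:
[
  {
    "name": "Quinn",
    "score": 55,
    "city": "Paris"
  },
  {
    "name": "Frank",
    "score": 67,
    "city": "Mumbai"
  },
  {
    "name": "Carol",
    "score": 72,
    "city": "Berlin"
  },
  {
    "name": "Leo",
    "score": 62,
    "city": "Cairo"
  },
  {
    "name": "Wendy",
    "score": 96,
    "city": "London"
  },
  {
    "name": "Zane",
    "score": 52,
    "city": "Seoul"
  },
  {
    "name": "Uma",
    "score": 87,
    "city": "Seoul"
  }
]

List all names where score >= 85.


Filtering records where score >= 85:
  Quinn (score=55) -> no
  Frank (score=67) -> no
  Carol (score=72) -> no
  Leo (score=62) -> no
  Wendy (score=96) -> YES
  Zane (score=52) -> no
  Uma (score=87) -> YES


ANSWER: Wendy, Uma


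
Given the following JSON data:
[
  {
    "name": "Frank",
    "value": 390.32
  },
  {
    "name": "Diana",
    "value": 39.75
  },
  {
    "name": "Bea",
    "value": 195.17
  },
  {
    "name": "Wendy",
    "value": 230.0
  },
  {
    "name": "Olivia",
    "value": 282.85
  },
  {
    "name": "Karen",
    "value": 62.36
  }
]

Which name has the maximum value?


Comparing values:
  Frank: 390.32
  Diana: 39.75
  Bea: 195.17
  Wendy: 230.0
  Olivia: 282.85
  Karen: 62.36
Maximum: Frank (390.32)

ANSWER: Frank


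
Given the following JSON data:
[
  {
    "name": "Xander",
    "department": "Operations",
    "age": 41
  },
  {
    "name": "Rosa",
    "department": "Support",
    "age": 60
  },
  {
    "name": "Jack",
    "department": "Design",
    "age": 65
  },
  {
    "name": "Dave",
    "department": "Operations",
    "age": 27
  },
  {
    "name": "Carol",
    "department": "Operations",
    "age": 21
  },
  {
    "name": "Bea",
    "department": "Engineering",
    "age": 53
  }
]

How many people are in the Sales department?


Scanning records for department = Sales
  No matches found
Count: 0

ANSWER: 0


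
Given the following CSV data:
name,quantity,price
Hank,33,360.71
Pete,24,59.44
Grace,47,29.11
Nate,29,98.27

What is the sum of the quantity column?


Values in 'quantity' column:
  Row 1: 33
  Row 2: 24
  Row 3: 47
  Row 4: 29
Sum = 33 + 24 + 47 + 29 = 133

ANSWER: 133


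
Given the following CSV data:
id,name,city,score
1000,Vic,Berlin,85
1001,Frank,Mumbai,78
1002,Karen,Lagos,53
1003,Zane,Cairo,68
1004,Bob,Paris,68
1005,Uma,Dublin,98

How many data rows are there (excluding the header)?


Counting rows (excluding header):
Header: id,name,city,score
Data rows: 6

ANSWER: 6


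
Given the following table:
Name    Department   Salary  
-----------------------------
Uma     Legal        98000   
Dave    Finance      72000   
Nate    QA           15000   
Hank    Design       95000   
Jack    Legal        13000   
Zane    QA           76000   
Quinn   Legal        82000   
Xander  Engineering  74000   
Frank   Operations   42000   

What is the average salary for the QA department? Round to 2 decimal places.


QA department members:
  Nate: 15000
  Zane: 76000
Sum = 91000
Count = 2
Average = 91000 / 2 = 45500.00

ANSWER: 45500.00


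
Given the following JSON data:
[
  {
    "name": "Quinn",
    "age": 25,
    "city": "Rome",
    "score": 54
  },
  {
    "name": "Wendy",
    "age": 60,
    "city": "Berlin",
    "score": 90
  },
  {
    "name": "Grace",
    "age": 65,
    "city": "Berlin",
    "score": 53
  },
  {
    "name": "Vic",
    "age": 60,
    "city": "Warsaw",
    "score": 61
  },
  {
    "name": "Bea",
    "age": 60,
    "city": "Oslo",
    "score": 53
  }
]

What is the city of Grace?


Looking up record where name = Grace
Record index: 2
Field 'city' = Berlin

ANSWER: Berlin


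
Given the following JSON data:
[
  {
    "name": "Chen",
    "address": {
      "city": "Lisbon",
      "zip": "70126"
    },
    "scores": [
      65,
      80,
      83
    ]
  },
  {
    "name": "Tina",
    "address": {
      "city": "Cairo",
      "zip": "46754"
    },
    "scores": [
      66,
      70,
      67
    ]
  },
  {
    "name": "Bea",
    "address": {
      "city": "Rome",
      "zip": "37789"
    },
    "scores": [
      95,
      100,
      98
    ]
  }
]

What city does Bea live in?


Path: records[2].address.city
Value: Rome

ANSWER: Rome


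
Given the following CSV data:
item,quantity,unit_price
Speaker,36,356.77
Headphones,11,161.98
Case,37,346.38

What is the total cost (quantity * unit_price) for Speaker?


Row: Speaker
quantity = 36
unit_price = 356.77
total = 36 * 356.77 = 12843.72

ANSWER: 12843.72


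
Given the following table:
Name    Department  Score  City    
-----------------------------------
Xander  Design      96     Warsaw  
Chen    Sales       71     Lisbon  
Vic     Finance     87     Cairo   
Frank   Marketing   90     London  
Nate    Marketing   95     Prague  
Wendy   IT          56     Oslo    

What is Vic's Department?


Row 3: Vic
Department = Finance

ANSWER: Finance


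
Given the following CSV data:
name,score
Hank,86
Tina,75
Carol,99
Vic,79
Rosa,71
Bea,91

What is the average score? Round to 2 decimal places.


Scores: 86, 75, 99, 79, 71, 91
Sum = 501
Count = 6
Average = 501 / 6 = 83.50

ANSWER: 83.50


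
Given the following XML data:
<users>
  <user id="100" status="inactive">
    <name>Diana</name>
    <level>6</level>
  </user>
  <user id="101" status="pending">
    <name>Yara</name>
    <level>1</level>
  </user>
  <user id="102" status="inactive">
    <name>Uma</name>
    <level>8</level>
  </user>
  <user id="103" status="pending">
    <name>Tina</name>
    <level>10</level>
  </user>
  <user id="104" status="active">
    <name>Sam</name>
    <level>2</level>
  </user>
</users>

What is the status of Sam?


Finding user with name = Sam
user id="104" status="active"

ANSWER: active


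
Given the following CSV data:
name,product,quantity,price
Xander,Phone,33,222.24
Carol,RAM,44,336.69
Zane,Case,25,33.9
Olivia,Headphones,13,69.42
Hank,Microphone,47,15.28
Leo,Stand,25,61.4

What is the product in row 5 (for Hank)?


Row 5: Hank
Column 'product' = Microphone

ANSWER: Microphone


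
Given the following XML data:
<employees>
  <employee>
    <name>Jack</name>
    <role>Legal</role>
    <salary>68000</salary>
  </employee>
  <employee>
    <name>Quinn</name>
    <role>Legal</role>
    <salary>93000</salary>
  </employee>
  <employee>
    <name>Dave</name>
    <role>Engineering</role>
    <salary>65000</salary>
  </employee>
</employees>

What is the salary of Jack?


Searching for <employee> with <name>Jack</name>
Found at position 1
<salary>68000</salary>

ANSWER: 68000


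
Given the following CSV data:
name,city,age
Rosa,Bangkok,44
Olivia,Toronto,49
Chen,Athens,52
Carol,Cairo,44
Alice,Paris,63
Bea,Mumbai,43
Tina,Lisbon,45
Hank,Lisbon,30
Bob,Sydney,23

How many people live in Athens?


Scanning city column for 'Athens':
  Row 3: Chen -> MATCH
Total matches: 1

ANSWER: 1


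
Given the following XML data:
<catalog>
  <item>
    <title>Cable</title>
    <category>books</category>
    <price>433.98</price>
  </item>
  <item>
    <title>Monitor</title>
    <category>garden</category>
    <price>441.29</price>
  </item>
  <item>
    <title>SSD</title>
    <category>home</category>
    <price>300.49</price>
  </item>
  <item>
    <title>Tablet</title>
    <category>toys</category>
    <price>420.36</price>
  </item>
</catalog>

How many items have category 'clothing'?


Scanning <item> elements for <category>clothing</category>:
Count: 0

ANSWER: 0


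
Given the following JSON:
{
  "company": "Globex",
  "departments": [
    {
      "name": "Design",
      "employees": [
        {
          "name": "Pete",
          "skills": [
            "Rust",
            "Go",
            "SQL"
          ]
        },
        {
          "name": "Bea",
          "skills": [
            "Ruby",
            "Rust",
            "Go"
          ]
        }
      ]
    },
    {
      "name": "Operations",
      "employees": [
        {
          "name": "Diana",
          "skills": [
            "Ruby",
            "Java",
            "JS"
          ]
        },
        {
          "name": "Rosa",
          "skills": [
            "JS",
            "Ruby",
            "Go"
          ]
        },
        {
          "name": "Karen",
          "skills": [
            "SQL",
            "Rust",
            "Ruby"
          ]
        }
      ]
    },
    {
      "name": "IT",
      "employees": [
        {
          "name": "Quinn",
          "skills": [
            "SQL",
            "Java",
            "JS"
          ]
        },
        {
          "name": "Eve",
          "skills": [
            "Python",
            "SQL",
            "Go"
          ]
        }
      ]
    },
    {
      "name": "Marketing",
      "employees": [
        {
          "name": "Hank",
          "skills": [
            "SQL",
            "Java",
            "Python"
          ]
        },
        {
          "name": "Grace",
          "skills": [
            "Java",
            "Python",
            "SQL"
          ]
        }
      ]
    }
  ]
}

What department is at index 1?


Path: departments[1].name
Value: Operations

ANSWER: Operations


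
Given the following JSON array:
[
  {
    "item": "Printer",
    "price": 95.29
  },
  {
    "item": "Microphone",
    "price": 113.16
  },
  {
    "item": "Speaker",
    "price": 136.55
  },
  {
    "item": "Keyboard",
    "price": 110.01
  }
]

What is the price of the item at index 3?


Array index 3 -> Keyboard
price = 110.01

ANSWER: 110.01


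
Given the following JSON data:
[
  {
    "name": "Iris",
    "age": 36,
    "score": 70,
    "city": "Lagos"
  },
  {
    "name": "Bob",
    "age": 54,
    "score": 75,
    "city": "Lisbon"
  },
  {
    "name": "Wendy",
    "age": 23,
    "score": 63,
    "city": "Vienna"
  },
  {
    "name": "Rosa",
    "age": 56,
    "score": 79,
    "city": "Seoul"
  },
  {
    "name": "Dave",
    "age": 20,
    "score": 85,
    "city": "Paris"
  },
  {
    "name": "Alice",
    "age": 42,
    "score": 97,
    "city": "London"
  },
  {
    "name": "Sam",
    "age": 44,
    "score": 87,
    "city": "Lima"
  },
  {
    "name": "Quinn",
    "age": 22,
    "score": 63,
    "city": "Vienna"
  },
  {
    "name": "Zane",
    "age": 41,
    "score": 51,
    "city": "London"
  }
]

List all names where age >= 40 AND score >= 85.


Checking both conditions:
  Iris (age=36, score=70) -> no
  Bob (age=54, score=75) -> no
  Wendy (age=23, score=63) -> no
  Rosa (age=56, score=79) -> no
  Dave (age=20, score=85) -> no
  Alice (age=42, score=97) -> YES
  Sam (age=44, score=87) -> YES
  Quinn (age=22, score=63) -> no
  Zane (age=41, score=51) -> no


ANSWER: Alice, Sam


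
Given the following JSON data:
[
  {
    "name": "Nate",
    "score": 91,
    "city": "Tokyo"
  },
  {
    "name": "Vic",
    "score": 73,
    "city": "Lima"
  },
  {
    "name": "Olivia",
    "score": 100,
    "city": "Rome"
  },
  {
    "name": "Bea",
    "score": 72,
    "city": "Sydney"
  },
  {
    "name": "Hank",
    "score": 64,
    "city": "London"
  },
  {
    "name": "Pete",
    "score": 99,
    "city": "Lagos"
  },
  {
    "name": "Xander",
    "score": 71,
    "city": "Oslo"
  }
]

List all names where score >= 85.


Filtering records where score >= 85:
  Nate (score=91) -> YES
  Vic (score=73) -> no
  Olivia (score=100) -> YES
  Bea (score=72) -> no
  Hank (score=64) -> no
  Pete (score=99) -> YES
  Xander (score=71) -> no


ANSWER: Nate, Olivia, Pete


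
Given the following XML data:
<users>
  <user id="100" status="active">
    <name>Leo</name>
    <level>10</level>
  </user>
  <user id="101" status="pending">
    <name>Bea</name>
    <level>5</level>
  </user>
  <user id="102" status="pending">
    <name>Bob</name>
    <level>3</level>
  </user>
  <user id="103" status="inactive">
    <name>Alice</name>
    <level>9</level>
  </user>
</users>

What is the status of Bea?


Finding user with name = Bea
user id="101" status="pending"

ANSWER: pending


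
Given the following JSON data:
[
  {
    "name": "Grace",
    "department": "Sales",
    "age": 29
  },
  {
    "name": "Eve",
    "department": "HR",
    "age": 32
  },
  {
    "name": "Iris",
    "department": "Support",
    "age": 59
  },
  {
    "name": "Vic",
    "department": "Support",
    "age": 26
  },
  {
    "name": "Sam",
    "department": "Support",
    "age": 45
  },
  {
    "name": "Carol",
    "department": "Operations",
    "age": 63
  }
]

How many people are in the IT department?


Scanning records for department = IT
  No matches found
Count: 0

ANSWER: 0


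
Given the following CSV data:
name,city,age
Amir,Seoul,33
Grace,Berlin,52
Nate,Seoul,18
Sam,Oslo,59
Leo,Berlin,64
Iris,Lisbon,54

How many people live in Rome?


Scanning city column for 'Rome':
Total matches: 0

ANSWER: 0


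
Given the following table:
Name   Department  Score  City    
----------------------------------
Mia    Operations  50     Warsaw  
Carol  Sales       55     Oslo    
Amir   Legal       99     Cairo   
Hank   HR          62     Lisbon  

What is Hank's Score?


Row 4: Hank
Score = 62

ANSWER: 62


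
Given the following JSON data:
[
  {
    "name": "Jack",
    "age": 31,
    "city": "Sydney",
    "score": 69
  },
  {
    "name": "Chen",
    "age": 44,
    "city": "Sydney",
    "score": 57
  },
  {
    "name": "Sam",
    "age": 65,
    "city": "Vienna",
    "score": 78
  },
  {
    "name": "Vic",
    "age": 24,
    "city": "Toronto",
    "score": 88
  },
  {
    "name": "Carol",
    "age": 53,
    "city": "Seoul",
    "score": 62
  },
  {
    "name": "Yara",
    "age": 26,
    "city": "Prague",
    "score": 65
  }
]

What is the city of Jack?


Looking up record where name = Jack
Record index: 0
Field 'city' = Sydney

ANSWER: Sydney


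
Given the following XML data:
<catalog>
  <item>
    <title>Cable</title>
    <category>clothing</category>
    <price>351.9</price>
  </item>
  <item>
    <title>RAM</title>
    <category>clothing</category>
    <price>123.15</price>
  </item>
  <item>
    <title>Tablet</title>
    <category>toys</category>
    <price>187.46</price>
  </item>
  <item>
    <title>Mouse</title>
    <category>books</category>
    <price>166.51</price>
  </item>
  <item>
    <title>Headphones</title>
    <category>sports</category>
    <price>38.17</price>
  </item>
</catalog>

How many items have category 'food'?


Scanning <item> elements for <category>food</category>:
Count: 0

ANSWER: 0


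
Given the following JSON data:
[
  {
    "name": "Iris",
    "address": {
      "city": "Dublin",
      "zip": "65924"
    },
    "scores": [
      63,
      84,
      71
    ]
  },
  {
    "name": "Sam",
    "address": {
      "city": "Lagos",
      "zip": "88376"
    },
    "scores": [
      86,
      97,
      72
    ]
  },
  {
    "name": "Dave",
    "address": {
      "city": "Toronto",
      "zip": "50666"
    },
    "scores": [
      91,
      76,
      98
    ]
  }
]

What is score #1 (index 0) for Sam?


Path: records[1].scores[0]
Value: 86

ANSWER: 86


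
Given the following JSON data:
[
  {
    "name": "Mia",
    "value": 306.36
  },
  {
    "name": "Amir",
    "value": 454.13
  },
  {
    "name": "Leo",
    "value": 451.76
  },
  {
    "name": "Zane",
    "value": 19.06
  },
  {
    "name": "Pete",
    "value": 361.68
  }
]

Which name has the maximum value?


Comparing values:
  Mia: 306.36
  Amir: 454.13
  Leo: 451.76
  Zane: 19.06
  Pete: 361.68
Maximum: Amir (454.13)

ANSWER: Amir


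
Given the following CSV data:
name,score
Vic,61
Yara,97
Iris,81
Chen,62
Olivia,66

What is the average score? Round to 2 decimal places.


Scores: 61, 97, 81, 62, 66
Sum = 367
Count = 5
Average = 367 / 5 = 73.40

ANSWER: 73.40


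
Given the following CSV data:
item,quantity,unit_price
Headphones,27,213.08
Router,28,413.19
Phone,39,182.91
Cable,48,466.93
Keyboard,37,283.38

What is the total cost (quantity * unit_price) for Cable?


Row: Cable
quantity = 48
unit_price = 466.93
total = 48 * 466.93 = 22412.64

ANSWER: 22412.64


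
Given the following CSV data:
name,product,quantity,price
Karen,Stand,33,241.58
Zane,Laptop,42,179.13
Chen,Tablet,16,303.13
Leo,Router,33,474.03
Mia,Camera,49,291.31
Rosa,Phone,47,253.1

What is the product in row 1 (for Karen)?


Row 1: Karen
Column 'product' = Stand

ANSWER: Stand


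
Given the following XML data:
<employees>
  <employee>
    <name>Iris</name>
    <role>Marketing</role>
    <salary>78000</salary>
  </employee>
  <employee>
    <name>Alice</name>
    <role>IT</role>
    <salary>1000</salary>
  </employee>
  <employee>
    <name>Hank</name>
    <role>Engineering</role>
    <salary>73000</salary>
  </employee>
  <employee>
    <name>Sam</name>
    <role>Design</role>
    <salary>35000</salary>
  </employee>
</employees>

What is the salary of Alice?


Searching for <employee> with <name>Alice</name>
Found at position 2
<salary>1000</salary>

ANSWER: 1000


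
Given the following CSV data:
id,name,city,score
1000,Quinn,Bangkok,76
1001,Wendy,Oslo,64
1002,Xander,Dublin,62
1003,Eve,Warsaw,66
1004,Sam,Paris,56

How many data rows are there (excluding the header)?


Counting rows (excluding header):
Header: id,name,city,score
Data rows: 5

ANSWER: 5


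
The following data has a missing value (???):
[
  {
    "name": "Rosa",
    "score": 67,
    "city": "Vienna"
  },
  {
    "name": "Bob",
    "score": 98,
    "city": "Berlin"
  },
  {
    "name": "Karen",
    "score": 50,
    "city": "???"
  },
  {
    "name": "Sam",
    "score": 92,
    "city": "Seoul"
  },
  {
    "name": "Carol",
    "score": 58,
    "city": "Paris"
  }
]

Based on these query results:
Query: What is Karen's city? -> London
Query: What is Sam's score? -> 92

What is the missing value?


The missing value is Karen's city
From query: Karen's city = London

ANSWER: London


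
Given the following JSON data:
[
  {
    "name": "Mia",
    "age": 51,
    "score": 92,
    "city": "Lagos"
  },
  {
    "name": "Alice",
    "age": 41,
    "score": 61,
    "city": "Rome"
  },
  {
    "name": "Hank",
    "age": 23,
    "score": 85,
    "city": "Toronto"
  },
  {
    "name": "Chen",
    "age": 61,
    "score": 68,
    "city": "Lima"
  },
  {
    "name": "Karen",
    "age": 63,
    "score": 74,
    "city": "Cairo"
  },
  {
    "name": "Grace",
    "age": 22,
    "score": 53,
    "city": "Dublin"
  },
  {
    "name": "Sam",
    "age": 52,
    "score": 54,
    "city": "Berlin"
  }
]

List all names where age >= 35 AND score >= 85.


Checking both conditions:
  Mia (age=51, score=92) -> YES
  Alice (age=41, score=61) -> no
  Hank (age=23, score=85) -> no
  Chen (age=61, score=68) -> no
  Karen (age=63, score=74) -> no
  Grace (age=22, score=53) -> no
  Sam (age=52, score=54) -> no


ANSWER: Mia


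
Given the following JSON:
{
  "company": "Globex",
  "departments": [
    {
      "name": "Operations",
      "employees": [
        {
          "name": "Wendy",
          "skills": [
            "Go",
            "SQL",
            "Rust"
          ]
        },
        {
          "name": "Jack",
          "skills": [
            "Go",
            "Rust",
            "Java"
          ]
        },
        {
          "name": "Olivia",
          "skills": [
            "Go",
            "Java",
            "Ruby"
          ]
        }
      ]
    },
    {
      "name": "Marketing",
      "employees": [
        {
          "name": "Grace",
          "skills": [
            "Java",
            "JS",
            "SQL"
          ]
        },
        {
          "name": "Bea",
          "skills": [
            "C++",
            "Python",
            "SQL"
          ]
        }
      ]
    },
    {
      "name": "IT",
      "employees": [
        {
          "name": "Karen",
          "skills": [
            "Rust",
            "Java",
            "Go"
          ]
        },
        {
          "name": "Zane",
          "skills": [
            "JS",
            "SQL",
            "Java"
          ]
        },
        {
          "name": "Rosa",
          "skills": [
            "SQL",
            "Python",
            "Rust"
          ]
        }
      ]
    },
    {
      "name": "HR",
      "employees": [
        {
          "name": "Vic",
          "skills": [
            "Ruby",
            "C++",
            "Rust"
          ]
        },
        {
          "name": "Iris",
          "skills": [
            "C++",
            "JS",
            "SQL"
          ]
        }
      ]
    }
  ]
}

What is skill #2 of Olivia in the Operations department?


Path: departments[0].employees[2].skills[1]
Value: Java

ANSWER: Java


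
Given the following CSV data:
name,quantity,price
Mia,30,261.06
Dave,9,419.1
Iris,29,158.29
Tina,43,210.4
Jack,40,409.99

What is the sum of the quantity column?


Values in 'quantity' column:
  Row 1: 30
  Row 2: 9
  Row 3: 29
  Row 4: 43
  Row 5: 40
Sum = 30 + 9 + 29 + 43 + 40 = 151

ANSWER: 151


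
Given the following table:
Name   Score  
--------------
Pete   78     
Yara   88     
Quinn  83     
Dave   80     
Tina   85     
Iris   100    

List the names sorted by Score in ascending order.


Sorting by Score (ascending):
  Pete: 78
  Dave: 80
  Quinn: 83
  Tina: 85
  Yara: 88
  Iris: 100


ANSWER: Pete, Dave, Quinn, Tina, Yara, Iris


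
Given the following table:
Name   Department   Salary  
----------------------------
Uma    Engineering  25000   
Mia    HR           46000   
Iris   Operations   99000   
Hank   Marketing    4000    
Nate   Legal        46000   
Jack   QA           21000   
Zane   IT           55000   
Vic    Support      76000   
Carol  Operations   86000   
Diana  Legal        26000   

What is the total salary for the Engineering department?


Engineering department members:
  Uma: 25000
Total = 25000 = 25000

ANSWER: 25000


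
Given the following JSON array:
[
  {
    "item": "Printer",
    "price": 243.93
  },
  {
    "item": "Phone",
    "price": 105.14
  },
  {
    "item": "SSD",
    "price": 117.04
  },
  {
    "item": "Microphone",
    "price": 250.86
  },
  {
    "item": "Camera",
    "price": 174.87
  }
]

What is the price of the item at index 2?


Array index 2 -> SSD
price = 117.04

ANSWER: 117.04


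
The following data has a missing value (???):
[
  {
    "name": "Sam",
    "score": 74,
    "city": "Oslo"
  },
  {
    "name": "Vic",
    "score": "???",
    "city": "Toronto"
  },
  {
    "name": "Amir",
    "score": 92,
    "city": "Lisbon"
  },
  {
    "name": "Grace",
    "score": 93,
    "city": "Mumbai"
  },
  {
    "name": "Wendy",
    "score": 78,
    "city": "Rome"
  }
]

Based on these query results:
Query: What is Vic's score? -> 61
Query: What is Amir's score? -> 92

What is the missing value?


The missing value is Vic's score
From query: Vic's score = 61

ANSWER: 61


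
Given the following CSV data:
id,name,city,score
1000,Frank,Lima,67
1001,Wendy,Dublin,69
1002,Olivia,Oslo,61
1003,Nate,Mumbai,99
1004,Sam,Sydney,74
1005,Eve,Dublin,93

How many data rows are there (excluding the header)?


Counting rows (excluding header):
Header: id,name,city,score
Data rows: 6

ANSWER: 6


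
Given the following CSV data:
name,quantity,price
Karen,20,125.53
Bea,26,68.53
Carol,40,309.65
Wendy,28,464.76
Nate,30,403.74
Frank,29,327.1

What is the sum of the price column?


Values in 'price' column:
  Row 1: 125.53
  Row 2: 68.53
  Row 3: 309.65
  Row 4: 464.76
  Row 5: 403.74
  Row 6: 327.1
Sum = 125.53 + 68.53 + 309.65 + 464.76 + 403.74 + 327.1 = 1699.31

ANSWER: 1699.31


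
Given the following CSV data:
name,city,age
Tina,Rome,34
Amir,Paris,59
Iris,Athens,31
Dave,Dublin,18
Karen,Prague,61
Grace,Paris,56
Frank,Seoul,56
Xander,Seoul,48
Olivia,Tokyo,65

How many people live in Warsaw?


Scanning city column for 'Warsaw':
Total matches: 0

ANSWER: 0


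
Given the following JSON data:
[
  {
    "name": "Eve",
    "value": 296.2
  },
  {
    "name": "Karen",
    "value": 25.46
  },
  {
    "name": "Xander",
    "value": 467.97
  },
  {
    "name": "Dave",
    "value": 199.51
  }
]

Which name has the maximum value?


Comparing values:
  Eve: 296.2
  Karen: 25.46
  Xander: 467.97
  Dave: 199.51
Maximum: Xander (467.97)

ANSWER: Xander


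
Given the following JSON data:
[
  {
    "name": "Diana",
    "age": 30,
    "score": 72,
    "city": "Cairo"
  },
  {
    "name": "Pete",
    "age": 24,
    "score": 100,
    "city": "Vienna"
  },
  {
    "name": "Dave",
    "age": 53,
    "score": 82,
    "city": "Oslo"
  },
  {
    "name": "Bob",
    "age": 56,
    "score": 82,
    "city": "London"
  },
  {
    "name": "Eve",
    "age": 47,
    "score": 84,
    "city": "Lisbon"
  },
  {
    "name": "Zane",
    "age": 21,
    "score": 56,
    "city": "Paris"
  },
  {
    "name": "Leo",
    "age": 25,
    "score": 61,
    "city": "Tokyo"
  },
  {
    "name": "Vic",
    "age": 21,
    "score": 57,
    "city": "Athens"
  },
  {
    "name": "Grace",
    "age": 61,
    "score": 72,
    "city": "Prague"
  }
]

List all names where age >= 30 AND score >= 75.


Checking both conditions:
  Diana (age=30, score=72) -> no
  Pete (age=24, score=100) -> no
  Dave (age=53, score=82) -> YES
  Bob (age=56, score=82) -> YES
  Eve (age=47, score=84) -> YES
  Zane (age=21, score=56) -> no
  Leo (age=25, score=61) -> no
  Vic (age=21, score=57) -> no
  Grace (age=61, score=72) -> no


ANSWER: Dave, Bob, Eve


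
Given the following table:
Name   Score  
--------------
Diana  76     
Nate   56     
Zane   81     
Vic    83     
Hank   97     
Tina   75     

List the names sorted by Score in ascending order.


Sorting by Score (ascending):
  Nate: 56
  Tina: 75
  Diana: 76
  Zane: 81
  Vic: 83
  Hank: 97


ANSWER: Nate, Tina, Diana, Zane, Vic, Hank


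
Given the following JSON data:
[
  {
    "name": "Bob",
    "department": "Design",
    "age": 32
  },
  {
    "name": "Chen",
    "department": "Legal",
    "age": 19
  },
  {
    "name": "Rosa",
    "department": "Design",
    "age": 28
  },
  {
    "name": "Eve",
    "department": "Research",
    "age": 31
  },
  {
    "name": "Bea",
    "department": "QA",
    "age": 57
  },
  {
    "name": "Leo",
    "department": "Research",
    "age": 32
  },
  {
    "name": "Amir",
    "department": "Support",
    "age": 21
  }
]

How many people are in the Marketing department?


Scanning records for department = Marketing
  No matches found
Count: 0

ANSWER: 0


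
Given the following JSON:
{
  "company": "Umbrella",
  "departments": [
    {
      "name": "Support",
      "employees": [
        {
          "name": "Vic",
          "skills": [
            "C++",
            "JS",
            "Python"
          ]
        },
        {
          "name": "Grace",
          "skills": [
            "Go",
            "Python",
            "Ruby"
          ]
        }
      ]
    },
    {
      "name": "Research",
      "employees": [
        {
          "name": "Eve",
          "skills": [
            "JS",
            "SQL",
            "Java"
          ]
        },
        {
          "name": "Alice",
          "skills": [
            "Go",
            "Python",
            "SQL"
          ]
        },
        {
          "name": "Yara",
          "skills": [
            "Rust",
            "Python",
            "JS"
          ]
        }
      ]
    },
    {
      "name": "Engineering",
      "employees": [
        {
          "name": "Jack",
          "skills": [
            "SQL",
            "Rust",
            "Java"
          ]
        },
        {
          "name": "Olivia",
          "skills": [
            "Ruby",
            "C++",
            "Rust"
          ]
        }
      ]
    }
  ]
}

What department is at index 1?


Path: departments[1].name
Value: Research

ANSWER: Research
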